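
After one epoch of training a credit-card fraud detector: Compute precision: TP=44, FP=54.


Precision = TP/(TP+FP)
= 44/(44+54)
= 44/98 = 44.9%

44.9%


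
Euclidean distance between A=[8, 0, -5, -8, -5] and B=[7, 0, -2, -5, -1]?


d = √((8-7)² + (0-0)² + (-5+ 2)² + (-8+ 5)² + (-5+ 1)²)
  = √(1 + 0 + 9 + 9 + 16)
  = √35 = 5.9161

5.9161


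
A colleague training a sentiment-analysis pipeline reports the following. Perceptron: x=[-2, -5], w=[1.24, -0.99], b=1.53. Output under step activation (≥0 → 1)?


z = (-2)·(1.24) + (-5)·(-0.99) + 1.53
  = 4.0
step(z) = 1 (z≥0)

1


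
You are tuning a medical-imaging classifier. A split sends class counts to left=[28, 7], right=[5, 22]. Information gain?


Parent = [33, 29], H_parent = 0.997
H_left = 0.7219 (n=35), H_right = 0.6913 (n=27)
H_children = (35/62)·0.7219 + (27/62)·0.6913 = 0.7086
IG = 0.997 - 0.7086 = 0.2884

0.2884


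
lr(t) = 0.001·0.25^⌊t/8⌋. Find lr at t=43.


n_drops = ⌊43/8⌋ = 5
lr = 0.001·0.25^5 = 0.001·0.0009765625 = 0.0000009765625

0.0000009765625


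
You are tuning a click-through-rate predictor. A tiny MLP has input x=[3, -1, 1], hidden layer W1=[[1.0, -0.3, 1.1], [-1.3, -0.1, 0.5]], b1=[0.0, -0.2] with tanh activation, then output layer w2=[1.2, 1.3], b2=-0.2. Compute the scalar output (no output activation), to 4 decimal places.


z1[0] = (1.0)·(3) + (-0.3)·(-1) + (1.1)·(1) + 0.0 = 4.4
z1[1] = (-1.3)·(3) + (-0.1)·(-1) + (0.5)·(1) - 0.2 = -3.5
h = tanh(z1) = [0.9997, -0.9982]
output = (1.2)·(0.9997) + (1.3)·(-0.9982) - 0.2 = -0.298

-0.298


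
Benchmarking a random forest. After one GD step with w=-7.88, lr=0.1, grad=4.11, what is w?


w_new = w - α·∇
= -7.88 - 0.1·4.11
= -7.88 - 0.411
= -8.291

-8.291


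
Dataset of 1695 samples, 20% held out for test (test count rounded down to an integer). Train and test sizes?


Test = ⌊1695·20/100⌋ = 339
Train = 1695 - 339 = 1356

Train: 1356, Test: 339


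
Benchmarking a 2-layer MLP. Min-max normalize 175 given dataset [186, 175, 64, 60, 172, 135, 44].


min=44, max=186
(175-44)/(186-44) = 131/142 = 0.9225

0.9225


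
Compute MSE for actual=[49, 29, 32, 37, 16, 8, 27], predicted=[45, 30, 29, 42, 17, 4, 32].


Squared errors: (49-45)²=16, (29-30)²=1, (32-29)²=9, (37-42)²=25, (16-17)²=1, (8-4)²=16, (27-32)²=25
Sum = 93
MSE = 93/7 = 93/7

93/7


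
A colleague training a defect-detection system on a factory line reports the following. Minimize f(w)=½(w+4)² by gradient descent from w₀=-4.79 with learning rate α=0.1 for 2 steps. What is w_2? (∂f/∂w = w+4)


step 1: grad = -4.79+4 = -0.79; w = -4.79 - 0.1·(-0.79) = -4.711
step 2: grad = -4.711+4 = -0.711; w = -4.711 - 0.1·(-0.711) = -4.6399

-4.6399


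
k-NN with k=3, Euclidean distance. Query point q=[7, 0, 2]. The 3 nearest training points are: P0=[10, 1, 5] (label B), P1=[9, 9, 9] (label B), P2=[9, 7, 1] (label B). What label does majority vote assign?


d(q,P0) = 4.3589  (label B)
d(q,P1) = 11.5758  (label B)
d(q,P2) = 7.3485  (label B)
Votes: A=0, B=3
Majority → B

B


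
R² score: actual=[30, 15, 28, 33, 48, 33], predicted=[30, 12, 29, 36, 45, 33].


ȳ = 31.1667
SS_res = Σ(y-ŷ)² = 28
SS_tot = Σ(y-ȳ)² = 562.83
R² = 1 - SS_res/SS_tot = 1 - 0.0497 = 0.9503

0.9503


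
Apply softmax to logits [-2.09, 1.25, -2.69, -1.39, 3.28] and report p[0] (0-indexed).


Exponentials: e^-2.09=0.1237, e^1.25=3.4903, e^-2.69=0.0679, e^-1.39=0.2491, e^3.28=26.5758
Sum = 30.5068
Softmax = [0.0041, 0.1144, 0.0022, 0.0082, 0.8711]
p[0] = 0.1237/30.5068 = 0.0041

0.0041


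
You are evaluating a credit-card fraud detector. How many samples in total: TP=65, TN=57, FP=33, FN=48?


Total = TP + TN + FP + FN
= 65 + 57 + 33 + 48
= 203
(Predicted positive: 98, predicted negative: 105)

203


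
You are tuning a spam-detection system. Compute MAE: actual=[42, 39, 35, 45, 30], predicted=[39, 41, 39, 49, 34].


Absolute errors: |42-39|=3, |39-41|=2, |35-39|=4, |45-49|=4, |30-34|=4
Sum = 17
MAE = 17/5 = 17/5

17/5


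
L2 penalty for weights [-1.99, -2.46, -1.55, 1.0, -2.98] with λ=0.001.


‖w‖₂² = (-1.99)² + (-2.46)² + (-1.55)² + (1.0)² + (-2.98)²
     = 3.9601 + 6.0516 + 2.4025 + 1 + 8.8804
     = 22.2946
λ·‖w‖₂² = 0.001·22.2946 = 0.022295

0.022295


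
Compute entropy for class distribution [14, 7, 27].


Probabilities: [14/48, 7/48, 27/48] ≈ [0.2917, 0.1458, 0.5625]
H = -((14/48)·log₂(14/48) + (7/48)·log₂(7/48) + (27/48)·log₂(27/48))
  = 1.3905 bits

1.3905 bits


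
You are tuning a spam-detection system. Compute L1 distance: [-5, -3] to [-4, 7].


d = |-5+ 4| + |-3-7|
  = 1 + 10
  = 11

11


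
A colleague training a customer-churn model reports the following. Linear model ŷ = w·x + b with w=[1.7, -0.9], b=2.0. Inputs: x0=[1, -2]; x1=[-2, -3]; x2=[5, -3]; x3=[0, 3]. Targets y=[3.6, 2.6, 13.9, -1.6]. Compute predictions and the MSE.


ŷ0 = (1.7)·(1) + (-0.9)·(-2) + 2.0 = 5.5
ŷ1 = (1.7)·(-2) + (-0.9)·(-3) + 2.0 = 1.3
ŷ2 = (1.7)·(5) + (-0.9)·(-3) + 2.0 = 13.2
ŷ3 = (1.7)·(0) + (-0.9)·(3) + 2.0 = -0.7
errors² = [3.61, 1.69, 0.49, 0.81]
MSE = 6.6000/4 = 1.65

1.65


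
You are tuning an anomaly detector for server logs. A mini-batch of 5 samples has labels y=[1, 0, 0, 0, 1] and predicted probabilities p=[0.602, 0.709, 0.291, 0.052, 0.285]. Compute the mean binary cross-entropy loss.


L[0] = -ln(0.602) = 0.5075
L[1] = -ln(1-0.709) = -ln(0.291) = 1.2344
L[2] = -ln(1-0.291) = -ln(0.709) = 0.3439
L[3] = -ln(1-0.052) = -ln(0.948) = 0.0534
L[4] = -ln(0.285) = 1.2553
mean = (0.5075 + 1.2344 + 0.3439 + 0.0534 + 1.2553)/5 = 0.6789

0.6789


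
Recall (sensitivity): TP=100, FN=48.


Recall = TP/(TP+FN)
= 100/(100+48)
= 100/148 = 67.57%

67.57%


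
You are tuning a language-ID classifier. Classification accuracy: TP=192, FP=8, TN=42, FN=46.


Accuracy = (TP+TN)/(TP+TN+FP+FN)
= (192+42)/(288)
= 234/288 = 81.25%

81.25%


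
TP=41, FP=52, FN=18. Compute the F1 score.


Precision = 41/93 = 0.4409
Recall = 41/59 = 0.6949
F1 = 2·P·R/(P+R) = 2·TP/(2·TP+FP+FN) = 82/(82+52+18) = 82/152 = 0.5395

0.5395


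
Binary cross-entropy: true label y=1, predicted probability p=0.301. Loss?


BCE = -[y·ln(p) + (1-y)·ln(1-p)]
= -1·ln(0.301) - 0
= -ln(0.301) = 1.2006

1.2006


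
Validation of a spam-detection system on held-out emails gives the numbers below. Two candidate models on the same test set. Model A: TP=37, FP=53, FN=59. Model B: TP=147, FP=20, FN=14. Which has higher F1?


Model A: P=37/90=0.4111, R=37/96=0.3854, F1=2PR/(P+R)=2TP/(2TP+FP+FN)=74/186=0.3978
Model B: P=147/167=0.8802, R=147/161=0.913, F1=2PR/(P+R)=2TP/(2TP+FP+FN)=294/328=0.8963
0.3978 < 0.8963 → Model B

Model B


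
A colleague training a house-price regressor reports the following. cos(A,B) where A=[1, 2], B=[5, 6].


A·B = 1·5 + 2·6 = 17
‖A‖ = √5 = 2.2361, ‖B‖ = √61 = 7.8102
cos = 17/(√5·√61) = 17/√305 = 0.9734

0.9734


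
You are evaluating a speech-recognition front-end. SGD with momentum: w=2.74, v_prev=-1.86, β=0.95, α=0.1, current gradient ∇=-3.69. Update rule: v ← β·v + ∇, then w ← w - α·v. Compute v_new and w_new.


v_new = 0.95·-1.86 - 3.69 = -1.767 - 3.69 = -5.457
w_new = 2.74 - 0.1·-5.457 = 2.74 + 0.5457 = 3.2857

v_new=-5.457, w_new=3.2857


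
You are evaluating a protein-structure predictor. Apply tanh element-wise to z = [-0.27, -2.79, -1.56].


tanh(-0.27) = -0.2636
tanh(-2.79) = -0.9925
tanh(-1.56) = -0.9154
result = [-0.2636, -0.9925, -0.9154]

[-0.2636, -0.9925, -0.9154]


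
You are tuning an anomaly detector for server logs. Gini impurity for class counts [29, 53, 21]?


Probabilities: [29/103, 53/103, 21/103] ≈ [0.2816, 0.5146, 0.2039]
Σpᵢ² = (841 + 2809 + 441)/103² = 4091/10609
Gini = 1 - Σpᵢ² = 1 - 4091/10609 = 0.6144

0.6144


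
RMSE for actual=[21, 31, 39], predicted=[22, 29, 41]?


MSE = 9/3 = 3
RMSE = √(9/3) = 1.7321

1.7321


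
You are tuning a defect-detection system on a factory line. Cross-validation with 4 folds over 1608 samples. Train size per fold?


Fold size = 1608/4 = 402
Training per fold = 1608 - 402 = 1206

1206


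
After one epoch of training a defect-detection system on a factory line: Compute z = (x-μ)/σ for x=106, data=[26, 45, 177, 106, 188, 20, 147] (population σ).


μ = 101.2857, σ = 66.3405
z = (106 - 101.2857)/66.3405 = 0.0711

0.0711


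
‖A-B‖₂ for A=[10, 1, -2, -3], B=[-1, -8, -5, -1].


d = √((10+ 1)² + (1+ 8)² + (-2+ 5)² + (-3+ 1)²)
  = √(121 + 81 + 9 + 4)
  = √215 = 14.6629

14.6629


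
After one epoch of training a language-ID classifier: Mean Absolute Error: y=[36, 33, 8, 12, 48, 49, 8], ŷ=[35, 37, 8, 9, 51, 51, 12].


Absolute errors: |36-35|=1, |33-37|=4, |8-8|=0, |12-9|=3, |48-51|=3, |49-51|=2, |8-12|=4
Sum = 17
MAE = 17/7 = 17/7

17/7


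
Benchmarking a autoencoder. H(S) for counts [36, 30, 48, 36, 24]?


Probabilities: [36/174, 30/174, 48/174, 36/174, 24/174] ≈ [0.2069, 0.1724, 0.2759, 0.2069, 0.1379]
H = -((36/174)·log₂(36/174) + (30/174)·log₂(30/174) + (48/174)·log₂(48/174) + (36/174)·log₂(36/174) + (24/174)·log₂(24/174))
  = 2.2846 bits

2.2846 bits


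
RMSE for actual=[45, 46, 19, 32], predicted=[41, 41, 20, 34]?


MSE = 46/4 = 11.5
RMSE = √(46/4) = 3.3912

3.3912


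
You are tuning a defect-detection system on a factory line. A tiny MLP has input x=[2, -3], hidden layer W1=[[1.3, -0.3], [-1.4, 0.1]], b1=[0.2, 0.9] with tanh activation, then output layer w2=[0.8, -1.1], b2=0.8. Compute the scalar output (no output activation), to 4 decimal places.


z1[0] = (1.3)·(2) + (-0.3)·(-3) + 0.2 = 3.7
z1[1] = (-1.4)·(2) + (0.1)·(-3) + 0.9 = -2.2
h = tanh(z1) = [0.9988, -0.9757]
output = (0.8)·(0.9988) + (-1.1)·(-0.9757) + 0.8 = 2.6723

2.6723


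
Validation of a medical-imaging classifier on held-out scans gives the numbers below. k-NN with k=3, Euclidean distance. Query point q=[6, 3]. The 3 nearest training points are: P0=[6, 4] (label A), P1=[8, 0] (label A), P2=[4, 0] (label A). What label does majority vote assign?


d(q,P0) = 1.0  (label A)
d(q,P1) = 3.6056  (label A)
d(q,P2) = 3.6056  (label A)
Votes: A=3, B=0
Majority → A

A


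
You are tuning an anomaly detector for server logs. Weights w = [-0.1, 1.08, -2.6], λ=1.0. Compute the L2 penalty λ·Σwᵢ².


‖w‖₂² = (-0.1)² + (1.08)² + (-2.6)²
     = 0.01 + 1.1664 + 6.76
     = 7.9364
λ·‖w‖₂² = 1.0·7.9364 = 7.9364

7.9364


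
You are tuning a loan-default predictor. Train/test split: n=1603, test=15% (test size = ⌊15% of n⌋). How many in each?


Test = ⌊1603·15/100⌋ = 240
Train = 1603 - 240 = 1363

Train: 1363, Test: 240


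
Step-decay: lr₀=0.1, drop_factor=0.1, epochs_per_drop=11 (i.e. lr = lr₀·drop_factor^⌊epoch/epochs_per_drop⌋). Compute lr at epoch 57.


n_drops = ⌊57/11⌋ = 5
lr = 0.1·0.1^5 = 0.1·0.00001 = 0.000001

0.000001


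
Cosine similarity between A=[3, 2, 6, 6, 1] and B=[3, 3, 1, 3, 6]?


A·B = 3·3 + 2·3 + 6·1 + 6·3 + 1·6 = 45
‖A‖ = √86 = 9.2736, ‖B‖ = √64 = 8
cos = 45/(√86·√64) = 45/√5504 = 0.6066

0.6066


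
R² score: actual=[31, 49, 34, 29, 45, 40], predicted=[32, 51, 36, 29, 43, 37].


ȳ = 38
SS_res = Σ(y-ŷ)² = 22
SS_tot = Σ(y-ȳ)² = 320
R² = 1 - SS_res/SS_tot = 1 - 0.0688 = 0.9313

0.9313


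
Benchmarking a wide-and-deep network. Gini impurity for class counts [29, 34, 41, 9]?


Probabilities: [29/113, 34/113, 41/113, 9/113] ≈ [0.2566, 0.3009, 0.3628, 0.0796]
Σpᵢ² = (841 + 1156 + 1681 + 81)/113² = 3759/12769
Gini = 1 - Σpᵢ² = 1 - 3759/12769 = 0.7056

0.7056


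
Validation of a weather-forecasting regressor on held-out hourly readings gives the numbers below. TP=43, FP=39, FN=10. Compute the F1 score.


Precision = 43/82 = 0.5244
Recall = 43/53 = 0.8113
F1 = 2·P·R/(P+R) = 2·TP/(2·TP+FP+FN) = 86/(86+39+10) = 86/135 = 0.637

0.637


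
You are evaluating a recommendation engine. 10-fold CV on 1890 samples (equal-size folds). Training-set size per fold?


Fold size = 1890/10 = 189
Training per fold = 1890 - 189 = 1701

1701


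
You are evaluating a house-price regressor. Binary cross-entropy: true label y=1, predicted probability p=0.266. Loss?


BCE = -[y·ln(p) + (1-y)·ln(1-p)]
= -1·ln(0.266) - 0
= -ln(0.266) = 1.3243

1.3243


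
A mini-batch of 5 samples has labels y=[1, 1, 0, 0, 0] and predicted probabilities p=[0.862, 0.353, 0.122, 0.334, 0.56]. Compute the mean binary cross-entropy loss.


L[0] = -ln(0.862) = 0.1485
L[1] = -ln(0.353) = 1.0413
L[2] = -ln(1-0.122) = -ln(0.878) = 0.1301
L[3] = -ln(1-0.334) = -ln(0.666) = 0.4065
L[4] = -ln(1-0.56) = -ln(0.44) = 0.821
mean = (0.1485 + 1.0413 + 0.1301 + 0.4065 + 0.821)/5 = 0.5095

0.5095


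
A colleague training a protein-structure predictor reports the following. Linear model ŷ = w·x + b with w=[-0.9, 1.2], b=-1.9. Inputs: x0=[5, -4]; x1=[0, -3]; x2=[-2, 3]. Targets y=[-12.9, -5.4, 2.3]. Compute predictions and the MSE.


ŷ0 = (-0.9)·(5) + (1.2)·(-4) - 1.9 = -11.2
ŷ1 = (-0.9)·(0) + (1.2)·(-3) - 1.9 = -5.5
ŷ2 = (-0.9)·(-2) + (1.2)·(3) - 1.9 = 3.5
errors² = [2.89, 0.01, 1.44]
MSE = 4.3400/3 = 1.4467

1.4467


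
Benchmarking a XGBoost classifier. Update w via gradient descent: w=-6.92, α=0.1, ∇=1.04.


w_new = w - α·∇
= -6.92 - 0.1·1.04
= -6.92 - 0.104
= -7.024

-7.024


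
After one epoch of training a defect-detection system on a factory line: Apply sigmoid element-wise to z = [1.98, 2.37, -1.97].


σ(1.98) = 1/(1+e^-1.98) = 0.8787
σ(2.37) = 1/(1+e^-2.37) = 0.9145
σ(-1.97) = 1/(1+e^1.97) = 0.1224
result = [0.8787, 0.9145, 0.1224]

[0.8787, 0.9145, 0.1224]


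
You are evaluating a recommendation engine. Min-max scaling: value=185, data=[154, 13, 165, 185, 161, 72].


min=13, max=185
(185-13)/(185-13) = 172/172 = 1.0

1.0


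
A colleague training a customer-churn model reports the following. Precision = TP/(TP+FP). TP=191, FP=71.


Precision = TP/(TP+FP)
= 191/(191+71)
= 191/262 = 72.9%

72.9%


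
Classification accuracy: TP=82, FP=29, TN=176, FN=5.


Accuracy = (TP+TN)/(TP+TN+FP+FN)
= (82+176)/(292)
= 258/292 = 88.36%

88.36%


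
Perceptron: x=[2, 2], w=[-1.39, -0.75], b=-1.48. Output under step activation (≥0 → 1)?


z = (2)·(-1.39) + (2)·(-0.75) - 1.48
  = -5.76
step(z) = 0 (z<0)

0


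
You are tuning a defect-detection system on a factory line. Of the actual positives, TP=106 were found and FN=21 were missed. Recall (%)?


Recall = TP/(TP+FN)
= 106/(106+21)
= 106/127 = 83.46%

83.46%


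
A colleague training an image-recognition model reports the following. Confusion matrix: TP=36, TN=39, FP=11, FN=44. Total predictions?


Total = TP + TN + FP + FN
= 36 + 39 + 11 + 44
= 130
(Predicted positive: 47, predicted negative: 83)

130


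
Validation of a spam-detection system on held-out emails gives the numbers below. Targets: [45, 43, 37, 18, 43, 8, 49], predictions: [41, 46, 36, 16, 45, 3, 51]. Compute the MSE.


Squared errors: (45-41)²=16, (43-46)²=9, (37-36)²=1, (18-16)²=4, (43-45)²=4, (8-3)²=25, (49-51)²=4
Sum = 63
MSE = 63/7 = 9

9


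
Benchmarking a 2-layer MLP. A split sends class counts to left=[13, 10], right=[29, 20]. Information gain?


Parent = [42, 30], H_parent = 0.9799
H_left = 0.9877 (n=23), H_right = 0.9755 (n=49)
H_children = (23/72)·0.9877 + (49/72)·0.9755 = 0.9794
IG = 0.9799 - 0.9794 = 0.0005

0.0005


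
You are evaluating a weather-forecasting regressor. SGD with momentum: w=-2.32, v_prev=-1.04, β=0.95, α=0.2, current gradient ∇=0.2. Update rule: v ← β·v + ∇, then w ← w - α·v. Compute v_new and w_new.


v_new = 0.95·-1.04 + 0.2 = -0.988 + 0.2 = -0.788
w_new = -2.32 - 0.2·-0.788 = -2.32 + 0.1576 = -2.1624

v_new=-0.788, w_new=-2.1624


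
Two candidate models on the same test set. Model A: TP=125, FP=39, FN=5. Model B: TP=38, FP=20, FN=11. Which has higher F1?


Model A: P=125/164=0.7622, R=125/130=0.9615, F1=2PR/(P+R)=2TP/(2TP+FP+FN)=250/294=0.8503
Model B: P=38/58=0.6552, R=38/49=0.7755, F1=2PR/(P+R)=2TP/(2TP+FP+FN)=76/107=0.7103
0.8503 > 0.7103 → Model A

Model A


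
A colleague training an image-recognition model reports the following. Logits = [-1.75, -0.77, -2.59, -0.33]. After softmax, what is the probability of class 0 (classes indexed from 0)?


Exponentials: e^-1.75=0.1738, e^-0.77=0.463, e^-2.59=0.075, e^-0.33=0.7189
Sum = 1.4307
Softmax = [0.1215, 0.3236, 0.0524, 0.5025]
p[0] = 0.1738/1.4307 = 0.1215

0.1215


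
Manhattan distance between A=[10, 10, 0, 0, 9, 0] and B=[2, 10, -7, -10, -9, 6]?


d = |10-2| + |10-10| + |0+ 7| + |0+ 10| + |9+ 9| + |0-6|
  = 8 + 0 + 7 + 10 + 18 + 6
  = 49

49


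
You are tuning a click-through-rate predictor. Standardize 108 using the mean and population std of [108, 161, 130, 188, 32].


μ = 123.8, σ = 53.3307
z = (108 - 123.8)/53.3307 = -0.2963

-0.2963


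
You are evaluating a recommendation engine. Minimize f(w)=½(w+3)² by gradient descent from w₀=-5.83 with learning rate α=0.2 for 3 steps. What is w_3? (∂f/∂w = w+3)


step 1: grad = -5.83+3 = -2.83; w = -5.83 - 0.2·(-2.83) = -5.264
step 2: grad = -5.264+3 = -2.264; w = -5.264 - 0.2·(-2.264) = -4.8112
step 3: grad = -4.8112+3 = -1.8112; w = -4.8112 - 0.2·(-1.8112) = -4.44896

-4.44896


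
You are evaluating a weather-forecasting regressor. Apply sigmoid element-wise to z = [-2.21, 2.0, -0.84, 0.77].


σ(-2.21) = 1/(1+e^2.21) = 0.0989
σ(2.0) = 1/(1+e^-2.0) = 0.8808
σ(-0.84) = 1/(1+e^0.84) = 0.3015
σ(0.77) = 1/(1+e^-0.77) = 0.6835
result = [0.0989, 0.8808, 0.3015, 0.6835]

[0.0989, 0.8808, 0.3015, 0.6835]


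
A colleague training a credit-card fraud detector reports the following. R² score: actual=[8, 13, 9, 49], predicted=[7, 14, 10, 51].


ȳ = 19.75
SS_res = Σ(y-ŷ)² = 7
SS_tot = Σ(y-ȳ)² = 1154.75
R² = 1 - SS_res/SS_tot = 1 - 0.0061 = 0.9939

0.9939


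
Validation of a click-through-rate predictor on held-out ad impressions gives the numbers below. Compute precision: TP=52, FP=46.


Precision = TP/(TP+FP)
= 52/(52+46)
= 52/98 = 53.06%

53.06%


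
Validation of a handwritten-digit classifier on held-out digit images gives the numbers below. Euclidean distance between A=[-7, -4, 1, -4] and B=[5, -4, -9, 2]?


d = √((-7-5)² + (-4+ 4)² + (1+ 9)² + (-4-2)²)
  = √(144 + 0 + 100 + 36)
  = √280 = 16.7332

16.7332


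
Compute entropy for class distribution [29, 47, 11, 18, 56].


Probabilities: [29/161, 47/161, 11/161, 18/161, 56/161] ≈ [0.1801, 0.2919, 0.0683, 0.1118, 0.3478]
H = -((29/161)·log₂(29/161) + (47/161)·log₂(47/161) + (11/161)·log₂(11/161) + (18/161)·log₂(18/161) + (56/161)·log₂(56/161))
  = 2.1118 bits

2.1118 bits


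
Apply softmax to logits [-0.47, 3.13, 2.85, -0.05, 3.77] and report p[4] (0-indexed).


Exponentials: e^-0.47=0.625, e^3.13=22.874, e^2.85=17.2878, e^-0.05=0.9512, e^3.77=43.3801
Sum = 85.1181
Softmax = [0.0073, 0.2687, 0.2031, 0.0112, 0.5096]
p[4] = 43.3801/85.1181 = 0.5096

0.5096


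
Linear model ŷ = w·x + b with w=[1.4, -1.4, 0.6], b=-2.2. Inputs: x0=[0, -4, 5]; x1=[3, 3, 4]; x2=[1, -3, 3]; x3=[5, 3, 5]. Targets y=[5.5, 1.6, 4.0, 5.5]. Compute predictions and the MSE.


ŷ0 = (1.4)·(0) + (-1.4)·(-4) + (0.6)·(5) - 2.2 = 6.4
ŷ1 = (1.4)·(3) + (-1.4)·(3) + (0.6)·(4) - 2.2 = 0.2
ŷ2 = (1.4)·(1) + (-1.4)·(-3) + (0.6)·(3) - 2.2 = 5.2
ŷ3 = (1.4)·(5) + (-1.4)·(3) + (0.6)·(5) - 2.2 = 3.6
errors² = [0.81, 1.96, 1.44, 3.61]
MSE = 7.8200/4 = 1.955

1.955


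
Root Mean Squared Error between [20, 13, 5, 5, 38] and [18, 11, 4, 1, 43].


MSE = 50/5 = 10
RMSE = √(50/5) = 3.1623

3.1623


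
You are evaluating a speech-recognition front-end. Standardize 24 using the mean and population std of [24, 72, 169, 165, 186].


μ = 123.2, σ = 63.6409
z = (24 - 123.2)/63.6409 = -1.5587

-1.5587


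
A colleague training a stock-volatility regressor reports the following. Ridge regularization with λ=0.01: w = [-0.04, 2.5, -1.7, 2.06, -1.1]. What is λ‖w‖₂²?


‖w‖₂² = (-0.04)² + (2.5)² + (-1.7)² + (2.06)² + (-1.1)²
     = 0.0016 + 6.25 + 2.89 + 4.2436 + 1.21
     = 14.5952
λ·‖w‖₂² = 0.01·14.5952 = 0.145952

0.145952


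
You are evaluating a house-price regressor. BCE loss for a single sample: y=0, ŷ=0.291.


BCE = -[y·ln(p) + (1-y)·ln(1-p)]
= -0 - 1·ln(1-0.291)
= -ln(0.709) = 0.3439

0.3439


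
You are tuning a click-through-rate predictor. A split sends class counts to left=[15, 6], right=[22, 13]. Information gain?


Parent = [37, 19], H_parent = 0.9241
H_left = 0.8631 (n=21), H_right = 0.9518 (n=35)
H_children = (21/56)·0.8631 + (35/56)·0.9518 = 0.9185
IG = 0.9241 - 0.9185 = 0.0056

0.0056


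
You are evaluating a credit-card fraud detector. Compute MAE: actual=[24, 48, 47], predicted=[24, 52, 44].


Absolute errors: |24-24|=0, |48-52|=4, |47-44|=3
Sum = 7
MAE = 7/3 = 7/3

7/3


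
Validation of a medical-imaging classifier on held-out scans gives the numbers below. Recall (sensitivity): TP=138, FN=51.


Recall = TP/(TP+FN)
= 138/(138+51)
= 138/189 = 73.02%

73.02%


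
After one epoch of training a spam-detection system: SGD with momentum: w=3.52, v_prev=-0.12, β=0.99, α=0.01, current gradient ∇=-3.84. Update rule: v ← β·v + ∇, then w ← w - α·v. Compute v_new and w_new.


v_new = 0.99·-0.12 - 3.84 = -0.1188 - 3.84 = -3.9588
w_new = 3.52 - 0.01·-3.9588 = 3.52 + 0.039588 = 3.559588

v_new=-3.9588, w_new=3.559588


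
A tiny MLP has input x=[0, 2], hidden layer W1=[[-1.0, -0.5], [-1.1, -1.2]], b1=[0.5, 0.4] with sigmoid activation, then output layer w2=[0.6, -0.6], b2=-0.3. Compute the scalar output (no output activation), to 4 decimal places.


z1[0] = (-1.0)·(0) + (-0.5)·(2) + 0.5 = -0.5
z1[1] = (-1.1)·(0) + (-1.2)·(2) + 0.4 = -2.0
h = sigmoid(z1) = [0.3775, 0.1192]
output = (0.6)·(0.3775) + (-0.6)·(0.1192) - 0.3 = -0.145

-0.145


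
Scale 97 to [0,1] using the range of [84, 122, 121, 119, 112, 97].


min=84, max=122
(97-84)/(122-84) = 13/38 = 0.3421

0.3421


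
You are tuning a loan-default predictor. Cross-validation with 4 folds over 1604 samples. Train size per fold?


Fold size = 1604/4 = 401
Training per fold = 1604 - 401 = 1203

1203


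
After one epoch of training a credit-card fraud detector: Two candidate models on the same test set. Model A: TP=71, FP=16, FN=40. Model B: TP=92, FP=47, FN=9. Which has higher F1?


Model A: P=71/87=0.8161, R=71/111=0.6396, F1=2PR/(P+R)=2TP/(2TP+FP+FN)=142/198=0.7172
Model B: P=92/139=0.6619, R=92/101=0.9109, F1=2PR/(P+R)=2TP/(2TP+FP+FN)=184/240=0.7667
0.7172 < 0.7667 → Model B

Model B


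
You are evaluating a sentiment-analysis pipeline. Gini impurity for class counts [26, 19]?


Probabilities: [26/45, 19/45] ≈ [0.5778, 0.4222]
Σpᵢ² = (676 + 361)/45² = 1037/2025
Gini = 1 - Σpᵢ² = 1 - 1037/2025 = 0.4879

0.4879


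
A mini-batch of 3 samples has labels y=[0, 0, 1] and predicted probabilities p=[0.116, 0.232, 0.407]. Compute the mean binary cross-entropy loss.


L[0] = -ln(1-0.116) = -ln(0.884) = 0.1233
L[1] = -ln(1-0.232) = -ln(0.768) = 0.264
L[2] = -ln(0.407) = 0.8989
mean = (0.1233 + 0.264 + 0.8989)/3 = 0.4287

0.4287


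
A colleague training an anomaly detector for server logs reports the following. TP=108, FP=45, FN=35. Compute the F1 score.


Precision = 108/153 = 0.7059
Recall = 108/143 = 0.7552
F1 = 2·P·R/(P+R) = 2·TP/(2·TP+FP+FN) = 216/(216+45+35) = 216/296 = 0.7297

0.7297


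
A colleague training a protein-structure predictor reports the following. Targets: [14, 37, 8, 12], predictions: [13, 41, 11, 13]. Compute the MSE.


Squared errors: (14-13)²=1, (37-41)²=16, (8-11)²=9, (12-13)²=1
Sum = 27
MSE = 27/4 = 27/4

27/4


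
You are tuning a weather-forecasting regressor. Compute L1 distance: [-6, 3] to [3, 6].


d = |-6-3| + |3-6|
  = 9 + 3
  = 12

12


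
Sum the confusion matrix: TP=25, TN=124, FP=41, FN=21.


Total = TP + TN + FP + FN
= 25 + 124 + 41 + 21
= 211
(Predicted positive: 66, predicted negative: 145)

211


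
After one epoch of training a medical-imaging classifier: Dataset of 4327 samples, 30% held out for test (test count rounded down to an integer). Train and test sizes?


Test = ⌊4327·30/100⌋ = 1298
Train = 4327 - 1298 = 3029

Train: 3029, Test: 1298


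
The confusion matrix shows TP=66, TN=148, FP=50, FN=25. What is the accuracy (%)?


Accuracy = (TP+TN)/(TP+TN+FP+FN)
= (66+148)/(289)
= 214/289 = 74.05%

74.05%


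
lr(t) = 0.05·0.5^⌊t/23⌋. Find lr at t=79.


n_drops = ⌊79/23⌋ = 3
lr = 0.05·0.5^3 = 0.05·0.125 = 0.00625

0.00625


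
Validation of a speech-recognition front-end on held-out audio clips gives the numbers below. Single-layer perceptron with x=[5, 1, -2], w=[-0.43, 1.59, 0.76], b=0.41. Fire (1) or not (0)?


z = (5)·(-0.43) + (1)·(1.59) + (-2)·(0.76) + 0.41
  = -1.67
step(z) = 0 (z<0)

0


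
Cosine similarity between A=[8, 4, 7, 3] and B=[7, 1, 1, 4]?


A·B = 8·7 + 4·1 + 7·1 + 3·4 = 79
‖A‖ = √138 = 11.7473, ‖B‖ = √67 = 8.1854
cos = 79/(√138·√67) = 79/√9246 = 0.8216

0.8216


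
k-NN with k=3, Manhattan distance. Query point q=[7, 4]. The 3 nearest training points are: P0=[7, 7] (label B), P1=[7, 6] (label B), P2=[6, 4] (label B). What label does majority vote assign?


d(q,P0) = 3  (label B)
d(q,P1) = 2  (label B)
d(q,P2) = 1  (label B)
Votes: A=0, B=3
Majority → B

B


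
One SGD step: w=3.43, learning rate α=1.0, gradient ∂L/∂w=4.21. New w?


w_new = w - α·∇
= 3.43 - 1.0·4.21
= 3.43 - 4.21
= -0.78

-0.78


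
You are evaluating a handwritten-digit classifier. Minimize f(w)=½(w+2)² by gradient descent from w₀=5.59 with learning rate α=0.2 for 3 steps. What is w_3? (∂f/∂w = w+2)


step 1: grad = 5.59+2 = 7.59; w = 5.59 - 0.2·(7.59) = 4.072
step 2: grad = 4.072+2 = 6.072; w = 4.072 - 0.2·(6.072) = 2.8576
step 3: grad = 2.8576+2 = 4.8576; w = 2.8576 - 0.2·(4.8576) = 1.88608

1.88608


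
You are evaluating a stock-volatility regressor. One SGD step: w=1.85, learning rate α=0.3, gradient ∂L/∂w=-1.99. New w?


w_new = w - α·∇
= 1.85 - 0.3·-1.99
= 1.85 + 0.597
= 2.447

2.447


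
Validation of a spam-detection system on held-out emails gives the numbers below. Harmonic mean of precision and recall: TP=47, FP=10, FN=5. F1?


Precision = 47/57 = 0.8246
Recall = 47/52 = 0.9038
F1 = 2·P·R/(P+R) = 2·TP/(2·TP+FP+FN) = 94/(94+10+5) = 94/109 = 0.8624

0.8624


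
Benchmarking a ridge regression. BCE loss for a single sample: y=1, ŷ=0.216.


BCE = -[y·ln(p) + (1-y)·ln(1-p)]
= -1·ln(0.216) - 0
= -ln(0.216) = 1.5325

1.5325


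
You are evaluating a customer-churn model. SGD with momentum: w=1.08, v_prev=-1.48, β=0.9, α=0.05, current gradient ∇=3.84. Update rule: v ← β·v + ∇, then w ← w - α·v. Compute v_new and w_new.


v_new = 0.9·-1.48 + 3.84 = -1.332 + 3.84 = 2.508
w_new = 1.08 - 0.05·2.508 = 1.08 - 0.1254 = 0.9546

v_new=2.508, w_new=0.9546


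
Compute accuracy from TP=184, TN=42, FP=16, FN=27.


Accuracy = (TP+TN)/(TP+TN+FP+FN)
= (184+42)/(269)
= 226/269 = 84.01%

84.01%


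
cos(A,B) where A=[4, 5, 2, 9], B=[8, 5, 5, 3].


A·B = 4·8 + 5·5 + 2·5 + 9·3 = 94
‖A‖ = √126 = 11.225, ‖B‖ = √123 = 11.0905
cos = 94/(√126·√123) = 94/√15498 = 0.7551

0.7551


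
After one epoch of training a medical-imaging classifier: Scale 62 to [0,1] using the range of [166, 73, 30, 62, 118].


min=30, max=166
(62-30)/(166-30) = 32/136 = 0.2353

0.2353


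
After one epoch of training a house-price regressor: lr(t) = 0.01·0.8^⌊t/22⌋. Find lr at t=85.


n_drops = ⌊85/22⌋ = 3
lr = 0.01·0.8^3 = 0.01·0.512 = 0.00512

0.00512


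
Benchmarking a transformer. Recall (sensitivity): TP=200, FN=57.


Recall = TP/(TP+FN)
= 200/(200+57)
= 200/257 = 77.82%

77.82%


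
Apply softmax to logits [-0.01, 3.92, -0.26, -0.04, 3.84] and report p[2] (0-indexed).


Exponentials: e^-0.01=0.99, e^3.92=50.4004, e^-0.26=0.7711, e^-0.04=0.9608, e^3.84=46.5255
Sum = 99.6478
Softmax = [0.0099, 0.5058, 0.0077, 0.0096, 0.4669]
p[2] = 0.7711/99.6478 = 0.0077

0.0077


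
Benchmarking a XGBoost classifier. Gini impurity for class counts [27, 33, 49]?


Probabilities: [27/109, 33/109, 49/109] ≈ [0.2477, 0.3028, 0.4495]
Σpᵢ² = (729 + 1089 + 2401)/109² = 4219/11881
Gini = 1 - Σpᵢ² = 1 - 4219/11881 = 0.6449

0.6449


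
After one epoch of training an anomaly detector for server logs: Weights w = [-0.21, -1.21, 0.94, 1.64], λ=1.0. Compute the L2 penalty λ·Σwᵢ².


‖w‖₂² = (-0.21)² + (-1.21)² + (0.94)² + (1.64)²
     = 0.0441 + 1.4641 + 0.8836 + 2.6896
     = 5.0814
λ·‖w‖₂² = 1.0·5.0814 = 5.0814

5.0814


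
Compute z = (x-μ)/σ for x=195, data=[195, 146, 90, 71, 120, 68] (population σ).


μ = 115, σ = 45.0111
z = (195 - 115)/45.0111 = 1.7773

1.7773


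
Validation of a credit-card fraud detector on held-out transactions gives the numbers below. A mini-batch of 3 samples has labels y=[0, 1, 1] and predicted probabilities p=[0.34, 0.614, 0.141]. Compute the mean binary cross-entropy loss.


L[0] = -ln(1-0.34) = -ln(0.66) = 0.4155
L[1] = -ln(0.614) = 0.4878
L[2] = -ln(0.141) = 1.959
mean = (0.4155 + 0.4878 + 1.959)/3 = 0.9541

0.9541


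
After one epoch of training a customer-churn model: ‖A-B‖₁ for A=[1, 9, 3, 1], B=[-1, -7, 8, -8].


d = |1+ 1| + |9+ 7| + |3-8| + |1+ 8|
  = 2 + 16 + 5 + 9
  = 32

32


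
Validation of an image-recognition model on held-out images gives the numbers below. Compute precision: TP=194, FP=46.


Precision = TP/(TP+FP)
= 194/(194+46)
= 194/240 = 80.83%

80.83%


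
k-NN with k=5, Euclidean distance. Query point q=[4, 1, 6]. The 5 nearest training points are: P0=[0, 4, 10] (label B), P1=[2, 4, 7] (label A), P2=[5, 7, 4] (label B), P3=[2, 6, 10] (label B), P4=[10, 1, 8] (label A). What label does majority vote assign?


d(q,P0) = 6.4031  (label B)
d(q,P1) = 3.7417  (label A)
d(q,P2) = 6.4031  (label B)
d(q,P3) = 6.7082  (label B)
d(q,P4) = 6.3246  (label A)
Votes: A=2, B=3
Majority → B

B


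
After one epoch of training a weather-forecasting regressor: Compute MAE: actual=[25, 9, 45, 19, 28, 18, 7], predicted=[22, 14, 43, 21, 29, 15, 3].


Absolute errors: |25-22|=3, |9-14|=5, |45-43|=2, |19-21|=2, |28-29|=1, |18-15|=3, |7-3|=4
Sum = 20
MAE = 20/7 = 20/7

20/7


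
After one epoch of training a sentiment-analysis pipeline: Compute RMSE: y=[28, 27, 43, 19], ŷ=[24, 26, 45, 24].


MSE = 46/4 = 11.5
RMSE = √(46/4) = 3.3912

3.3912


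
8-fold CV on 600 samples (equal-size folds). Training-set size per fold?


Fold size = 600/8 = 75
Training per fold = 600 - 75 = 525

525


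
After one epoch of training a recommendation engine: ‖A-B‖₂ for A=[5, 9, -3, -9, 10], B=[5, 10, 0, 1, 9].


d = √((5-5)² + (9-10)² + (-3-0)² + (-9-1)² + (10-9)²)
  = √(0 + 1 + 9 + 100 + 1)
  = √111 = 10.5357

10.5357


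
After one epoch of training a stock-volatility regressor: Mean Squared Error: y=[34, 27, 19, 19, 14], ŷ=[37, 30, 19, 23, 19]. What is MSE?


Squared errors: (34-37)²=9, (27-30)²=9, (19-19)²=0, (19-23)²=16, (14-19)²=25
Sum = 59
MSE = 59/5 = 59/5

59/5


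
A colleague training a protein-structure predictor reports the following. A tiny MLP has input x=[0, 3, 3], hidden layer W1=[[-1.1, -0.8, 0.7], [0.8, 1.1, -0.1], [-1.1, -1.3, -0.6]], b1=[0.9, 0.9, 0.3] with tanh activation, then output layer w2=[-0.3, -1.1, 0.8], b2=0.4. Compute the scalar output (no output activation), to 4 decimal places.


z1[0] = (-1.1)·(0) + (-0.8)·(3) + (0.7)·(3) + 0.9 = 0.6
z1[1] = (0.8)·(0) + (1.1)·(3) + (-0.1)·(3) + 0.9 = 3.9
z1[2] = (-1.1)·(0) + (-1.3)·(3) + (-0.6)·(3) + 0.3 = -5.4
h = tanh(z1) = [0.537, 0.9992, -1.0]
output = (-0.3)·(0.537) + (-1.1)·(0.9992) + (0.8)·(-1.0) + 0.4 = -1.6602

-1.6602


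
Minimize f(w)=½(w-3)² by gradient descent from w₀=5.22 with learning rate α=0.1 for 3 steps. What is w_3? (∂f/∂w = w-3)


step 1: grad = 5.22-3 = 2.22; w = 5.22 - 0.1·(2.22) = 4.998
step 2: grad = 4.998-3 = 1.998; w = 4.998 - 0.1·(1.998) = 4.7982
step 3: grad = 4.7982-3 = 1.7982; w = 4.7982 - 0.1·(1.7982) = 4.61838

4.61838


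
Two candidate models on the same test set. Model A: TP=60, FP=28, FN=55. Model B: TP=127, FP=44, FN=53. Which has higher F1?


Model A: P=60/88=0.6818, R=60/115=0.5217, F1=2PR/(P+R)=2TP/(2TP+FP+FN)=120/203=0.5911
Model B: P=127/171=0.7427, R=127/180=0.7056, F1=2PR/(P+R)=2TP/(2TP+FP+FN)=254/351=0.7236
0.5911 < 0.7236 → Model B

Model B


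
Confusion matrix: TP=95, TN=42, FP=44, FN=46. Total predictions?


Total = TP + TN + FP + FN
= 95 + 42 + 44 + 46
= 227
(Predicted positive: 139, predicted negative: 88)

227


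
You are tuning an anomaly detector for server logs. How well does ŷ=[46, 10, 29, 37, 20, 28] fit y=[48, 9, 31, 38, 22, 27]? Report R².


ȳ = 29.1667
SS_res = Σ(y-ŷ)² = 15
SS_tot = Σ(y-ȳ)² = 898.83
R² = 1 - SS_res/SS_tot = 1 - 0.0167 = 0.9833

0.9833


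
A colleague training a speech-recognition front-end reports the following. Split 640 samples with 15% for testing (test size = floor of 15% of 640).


Test = ⌊640·15/100⌋ = 96
Train = 640 - 96 = 544

Train: 544, Test: 96


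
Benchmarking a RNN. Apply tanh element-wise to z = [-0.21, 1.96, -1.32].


tanh(-0.21) = -0.207
tanh(1.96) = 0.9611
tanh(-1.32) = -0.8668
result = [-0.207, 0.9611, -0.8668]

[-0.207, 0.9611, -0.8668]


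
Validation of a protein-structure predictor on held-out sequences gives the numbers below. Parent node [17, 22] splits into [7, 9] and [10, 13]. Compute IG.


Parent = [17, 22], H_parent = 0.9881
H_left = 0.9887 (n=16), H_right = 0.9877 (n=23)
H_children = (16/39)·0.9887 + (23/39)·0.9877 = 0.9881
IG = 0.9881 - 0.9881 = 0.0

0.0


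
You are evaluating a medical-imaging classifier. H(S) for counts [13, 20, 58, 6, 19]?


Probabilities: [13/116, 20/116, 58/116, 6/116, 19/116] ≈ [0.1121, 0.1724, 0.5, 0.0517, 0.1638]
H = -((13/116)·log₂(13/116) + (20/116)·log₂(20/116) + (58/116)·log₂(58/116) + (6/116)·log₂(6/116) + (19/116)·log₂(19/116))
  = 1.9396 bits

1.9396 bits


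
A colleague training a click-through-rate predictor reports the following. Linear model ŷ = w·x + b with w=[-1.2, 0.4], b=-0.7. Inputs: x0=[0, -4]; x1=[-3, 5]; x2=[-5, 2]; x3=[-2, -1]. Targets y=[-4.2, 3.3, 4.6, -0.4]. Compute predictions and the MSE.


ŷ0 = (-1.2)·(0) + (0.4)·(-4) - 0.7 = -2.3
ŷ1 = (-1.2)·(-3) + (0.4)·(5) - 0.7 = 4.9
ŷ2 = (-1.2)·(-5) + (0.4)·(2) - 0.7 = 6.1
ŷ3 = (-1.2)·(-2) + (0.4)·(-1) - 0.7 = 1.3
errors² = [3.61, 2.56, 2.25, 2.89]
MSE = 11.3100/4 = 2.8275

2.8275


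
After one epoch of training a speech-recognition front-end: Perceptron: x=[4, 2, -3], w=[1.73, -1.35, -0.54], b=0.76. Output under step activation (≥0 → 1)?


z = (4)·(1.73) + (2)·(-1.35) + (-3)·(-0.54) + 0.76
  = 6.6
step(z) = 1 (z≥0)

1


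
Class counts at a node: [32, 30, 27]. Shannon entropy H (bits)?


Probabilities: [32/89, 30/89, 27/89] ≈ [0.3596, 0.3371, 0.3034]
H = -((32/89)·log₂(32/89) + (30/89)·log₂(30/89) + (27/89)·log₂(27/89))
  = 1.5815 bits

1.5815 bits


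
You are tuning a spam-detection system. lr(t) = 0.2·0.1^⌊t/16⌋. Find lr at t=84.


n_drops = ⌊84/16⌋ = 5
lr = 0.2·0.1^5 = 0.2·0.00001 = 0.000002

0.000002


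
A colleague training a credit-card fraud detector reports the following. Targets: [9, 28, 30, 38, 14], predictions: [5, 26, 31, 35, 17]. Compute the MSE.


Squared errors: (9-5)²=16, (28-26)²=4, (30-31)²=1, (38-35)²=9, (14-17)²=9
Sum = 39
MSE = 39/5 = 39/5

39/5


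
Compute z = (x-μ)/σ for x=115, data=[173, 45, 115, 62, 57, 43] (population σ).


μ = 82.5, σ = 47.0523
z = (115 - 82.5)/47.0523 = 0.6907

0.6907


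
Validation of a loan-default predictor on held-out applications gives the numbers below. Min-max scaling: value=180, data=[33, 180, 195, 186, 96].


min=33, max=195
(180-33)/(195-33) = 147/162 = 0.9074

0.9074


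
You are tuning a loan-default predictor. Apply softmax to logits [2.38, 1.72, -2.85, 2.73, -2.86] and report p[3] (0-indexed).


Exponentials: e^2.38=10.8049, e^1.72=5.5845, e^-2.85=0.0578, e^2.73=15.3329, e^-2.86=0.0573
Sum = 31.8374
Softmax = [0.3394, 0.1754, 0.0018, 0.4816, 0.0018]
p[3] = 15.3329/31.8374 = 0.4816

0.4816


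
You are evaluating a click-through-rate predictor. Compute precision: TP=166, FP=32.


Precision = TP/(TP+FP)
= 166/(166+32)
= 166/198 = 83.84%

83.84%


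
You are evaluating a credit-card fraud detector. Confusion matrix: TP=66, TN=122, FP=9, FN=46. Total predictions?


Total = TP + TN + FP + FN
= 66 + 122 + 9 + 46
= 243
(Predicted positive: 75, predicted negative: 168)

243


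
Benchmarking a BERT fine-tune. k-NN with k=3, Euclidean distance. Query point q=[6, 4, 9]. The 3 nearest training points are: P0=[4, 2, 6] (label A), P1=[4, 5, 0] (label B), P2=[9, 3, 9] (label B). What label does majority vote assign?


d(q,P0) = 4.1231  (label A)
d(q,P1) = 9.2736  (label B)
d(q,P2) = 3.1623  (label B)
Votes: A=1, B=2
Majority → B

B


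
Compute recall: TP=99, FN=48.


Recall = TP/(TP+FN)
= 99/(99+48)
= 99/147 = 67.35%

67.35%


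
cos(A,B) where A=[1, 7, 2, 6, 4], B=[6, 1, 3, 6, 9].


A·B = 1·6 + 7·1 + 2·3 + 6·6 + 4·9 = 91
‖A‖ = √106 = 10.2956, ‖B‖ = √163 = 12.7671
cos = 91/(√106·√163) = 91/√17278 = 0.6923

0.6923


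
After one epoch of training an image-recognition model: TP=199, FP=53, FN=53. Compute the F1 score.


Precision = 199/252 = 0.7897
Recall = 199/252 = 0.7897
F1 = 2·P·R/(P+R) = 2·TP/(2·TP+FP+FN) = 398/(398+53+53) = 398/504 = 0.7897

0.7897


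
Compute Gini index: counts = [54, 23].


Probabilities: [54/77, 23/77] ≈ [0.7013, 0.2987]
Σpᵢ² = (2916 + 529)/77² = 3445/5929
Gini = 1 - Σpᵢ² = 1 - 3445/5929 = 0.419

0.419


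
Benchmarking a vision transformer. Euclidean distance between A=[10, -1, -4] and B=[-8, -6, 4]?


d = √((10+ 8)² + (-1+ 6)² + (-4-4)²)
  = √(324 + 25 + 64)
  = √413 = 20.3224

20.3224


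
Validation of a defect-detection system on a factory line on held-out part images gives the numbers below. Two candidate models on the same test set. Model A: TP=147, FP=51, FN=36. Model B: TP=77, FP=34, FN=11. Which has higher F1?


Model A: P=147/198=0.7424, R=147/183=0.8033, F1=2PR/(P+R)=2TP/(2TP+FP+FN)=294/381=0.7717
Model B: P=77/111=0.6937, R=77/88=0.875, F1=2PR/(P+R)=2TP/(2TP+FP+FN)=154/199=0.7739
0.7717 < 0.7739 → Model B

Model B


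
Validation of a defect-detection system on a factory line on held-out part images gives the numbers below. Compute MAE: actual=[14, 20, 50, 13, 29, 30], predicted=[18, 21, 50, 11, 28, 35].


Absolute errors: |14-18|=4, |20-21|=1, |50-50|=0, |13-11|=2, |29-28|=1, |30-35|=5
Sum = 13
MAE = 13/6 = 13/6

13/6


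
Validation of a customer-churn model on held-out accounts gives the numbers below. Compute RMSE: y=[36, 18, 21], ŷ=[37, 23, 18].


MSE = 35/3 = 11.6667
RMSE = √(35/3) = 3.4157

3.4157


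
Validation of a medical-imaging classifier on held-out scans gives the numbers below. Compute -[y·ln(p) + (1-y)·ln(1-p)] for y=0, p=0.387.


BCE = -[y·ln(p) + (1-y)·ln(1-p)]
= -0 - 1·ln(1-0.387)
= -ln(0.613) = 0.4894

0.4894


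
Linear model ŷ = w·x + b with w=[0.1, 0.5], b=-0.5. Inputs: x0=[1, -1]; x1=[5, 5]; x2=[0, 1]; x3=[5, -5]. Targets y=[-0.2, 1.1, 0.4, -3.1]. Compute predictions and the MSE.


ŷ0 = (0.1)·(1) + (0.5)·(-1) - 0.5 = -0.9
ŷ1 = (0.1)·(5) + (0.5)·(5) - 0.5 = 2.5
ŷ2 = (0.1)·(0) + (0.5)·(1) - 0.5 = 0.0
ŷ3 = (0.1)·(5) + (0.5)·(-5) - 0.5 = -2.5
errors² = [0.49, 1.96, 0.16, 0.36]
MSE = 2.9700/4 = 0.7425

0.7425
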